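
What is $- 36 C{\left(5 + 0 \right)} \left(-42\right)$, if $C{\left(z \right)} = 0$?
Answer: $0$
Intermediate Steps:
$- 36 C{\left(5 + 0 \right)} \left(-42\right) = \left(-36\right) 0 \left(-42\right) = 0 \left(-42\right) = 0$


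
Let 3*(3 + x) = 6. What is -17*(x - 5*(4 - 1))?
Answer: 272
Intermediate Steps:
x = -1 (x = -3 + (⅓)*6 = -3 + 2 = -1)
-17*(x - 5*(4 - 1)) = -17*(-1 - 5*(4 - 1)) = -17*(-1 - 5*3) = -17*(-1 - 15) = -17*(-16) = 272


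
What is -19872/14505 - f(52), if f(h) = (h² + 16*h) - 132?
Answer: -16464964/4835 ≈ -3405.4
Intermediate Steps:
f(h) = -132 + h² + 16*h
-19872/14505 - f(52) = -19872/14505 - (-132 + 52² + 16*52) = -19872*1/14505 - (-132 + 2704 + 832) = -6624/4835 - 1*3404 = -6624/4835 - 3404 = -16464964/4835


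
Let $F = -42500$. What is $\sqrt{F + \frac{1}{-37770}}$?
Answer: $\frac{i \sqrt{60629348287770}}{37770} \approx 206.16 i$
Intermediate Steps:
$\sqrt{F + \frac{1}{-37770}} = \sqrt{-42500 + \frac{1}{-37770}} = \sqrt{-42500 - \frac{1}{37770}} = \sqrt{- \frac{1605225001}{37770}} = \frac{i \sqrt{60629348287770}}{37770}$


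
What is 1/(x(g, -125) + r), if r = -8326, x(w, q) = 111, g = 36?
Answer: -1/8215 ≈ -0.00012173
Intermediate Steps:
1/(x(g, -125) + r) = 1/(111 - 8326) = 1/(-8215) = -1/8215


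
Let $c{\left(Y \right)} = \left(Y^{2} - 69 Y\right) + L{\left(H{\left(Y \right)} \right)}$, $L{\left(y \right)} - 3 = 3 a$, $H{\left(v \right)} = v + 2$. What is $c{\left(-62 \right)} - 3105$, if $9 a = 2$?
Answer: $\frac{15062}{3} \approx 5020.7$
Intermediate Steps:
$a = \frac{2}{9}$ ($a = \frac{1}{9} \cdot 2 = \frac{2}{9} \approx 0.22222$)
$H{\left(v \right)} = 2 + v$
$L{\left(y \right)} = \frac{11}{3}$ ($L{\left(y \right)} = 3 + 3 \cdot \frac{2}{9} = 3 + \frac{2}{3} = \frac{11}{3}$)
$c{\left(Y \right)} = \frac{11}{3} + Y^{2} - 69 Y$ ($c{\left(Y \right)} = \left(Y^{2} - 69 Y\right) + \frac{11}{3} = \frac{11}{3} + Y^{2} - 69 Y$)
$c{\left(-62 \right)} - 3105 = \left(\frac{11}{3} + \left(-62\right)^{2} - -4278\right) - 3105 = \left(\frac{11}{3} + 3844 + 4278\right) - 3105 = \frac{24377}{3} - 3105 = \frac{15062}{3}$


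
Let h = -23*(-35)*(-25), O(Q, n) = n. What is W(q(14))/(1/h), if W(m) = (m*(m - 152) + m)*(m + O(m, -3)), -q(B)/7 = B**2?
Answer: 57821932437500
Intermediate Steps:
q(B) = -7*B**2
h = -20125 (h = 805*(-25) = -20125)
W(m) = (-3 + m)*(m + m*(-152 + m)) (W(m) = (m*(m - 152) + m)*(m - 3) = (m*(-152 + m) + m)*(-3 + m) = (m + m*(-152 + m))*(-3 + m) = (-3 + m)*(m + m*(-152 + m)))
W(q(14))/(1/h) = ((-7*14**2)*(453 + (-7*14**2)**2 - (-1078)*14**2))/(1/(-20125)) = ((-7*196)*(453 + (-7*196)**2 - (-1078)*196))/(-1/20125) = -1372*(453 + (-1372)**2 - 154*(-1372))*(-20125) = -1372*(453 + 1882384 + 211288)*(-20125) = -1372*2094125*(-20125) = -2873139500*(-20125) = 57821932437500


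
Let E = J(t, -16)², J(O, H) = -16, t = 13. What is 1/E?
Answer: 1/256 ≈ 0.0039063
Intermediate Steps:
E = 256 (E = (-16)² = 256)
1/E = 1/256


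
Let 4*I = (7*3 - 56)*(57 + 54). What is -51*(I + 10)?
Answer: 196095/4 ≈ 49024.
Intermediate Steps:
I = -3885/4 (I = ((7*3 - 56)*(57 + 54))/4 = ((21 - 56)*111)/4 = (-35*111)/4 = (¼)*(-3885) = -3885/4 ≈ -971.25)
-51*(I + 10) = -51*(-3885/4 + 10) = -51*(-3845/4) = 196095/4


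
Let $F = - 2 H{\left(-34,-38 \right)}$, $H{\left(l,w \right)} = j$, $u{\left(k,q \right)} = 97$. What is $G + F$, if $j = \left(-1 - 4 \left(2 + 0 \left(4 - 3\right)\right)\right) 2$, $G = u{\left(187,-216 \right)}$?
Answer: $133$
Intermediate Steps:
$G = 97$
$j = -18$ ($j = \left(-1 - 4 \left(2 + 0 \cdot 1\right)\right) 2 = \left(-1 - 4 \left(2 + 0\right)\right) 2 = \left(-1 - 8\right) 2 = \left(-9\right) 2 = -18$)
$H{\left(l,w \right)} = -18$
$F = 36$ ($F = \left(-2\right) \left(-18\right) = 36$)
$G + F = 97 + 36 = 133$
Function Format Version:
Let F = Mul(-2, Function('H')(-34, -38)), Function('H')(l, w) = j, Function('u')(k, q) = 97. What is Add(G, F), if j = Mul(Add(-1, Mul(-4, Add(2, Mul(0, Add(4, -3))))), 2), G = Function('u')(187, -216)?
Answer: 133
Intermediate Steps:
G = 97
j = -18 (j = Mul(Add(-1, Mul(-4, Add(2, Mul(0, 1)))), 2) = Mul(Add(-1, Mul(-4, Add(2, 0))), 2) = Mul(Add(-1, Mul(-4, 2)), 2) = Mul(Add(-1, -8), 2) = Mul(-9, 2) = -18)
Function('H')(l, w) = -18
F = 36 (F = Mul(-2, -18) = 36)
Add(G, F) = Add(97, 36) = 133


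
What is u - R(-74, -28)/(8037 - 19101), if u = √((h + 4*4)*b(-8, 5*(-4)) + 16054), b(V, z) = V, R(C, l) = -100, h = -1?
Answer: -25/2766 + √15934 ≈ 126.22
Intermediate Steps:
u = √15934 (u = √((-1 + 4*4)*(-8) + 16054) = √((-1 + 16)*(-8) + 16054) = √(15*(-8) + 16054) = √(-120 + 16054) = √15934 ≈ 126.23)
u - R(-74, -28)/(8037 - 19101) = √15934 - (-100)/(8037 - 19101) = √15934 - (-100)/(-11064) = √15934 - (-100)*(-1)/11064 = √15934 - 1*25/2766 = √15934 - 25/2766 = -25/2766 + √15934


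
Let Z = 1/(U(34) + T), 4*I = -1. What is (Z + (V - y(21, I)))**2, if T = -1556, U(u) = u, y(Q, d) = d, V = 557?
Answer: 2877321735289/9265936 ≈ 3.1053e+5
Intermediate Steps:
I = -1/4 (I = (1/4)*(-1) = -1/4 ≈ -0.25000)
Z = -1/1522 (Z = 1/(34 - 1556) = 1/(-1522) = -1/1522 ≈ -0.00065703)
(Z + (V - y(21, I)))**2 = (-1/1522 + (557 - 1*(-1/4)))**2 = (-1/1522 + (557 + 1/4))**2 = (-1/1522 + 2229/4)**2 = (1696267/3044)**2 = 2877321735289/9265936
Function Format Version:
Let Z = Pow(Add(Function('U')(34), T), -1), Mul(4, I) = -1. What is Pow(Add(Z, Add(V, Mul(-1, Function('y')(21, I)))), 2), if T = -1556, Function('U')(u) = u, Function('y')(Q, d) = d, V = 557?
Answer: Rational(2877321735289, 9265936) ≈ 3.1053e+5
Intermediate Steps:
I = Rational(-1, 4) (I = Mul(Rational(1, 4), -1) = Rational(-1, 4) ≈ -0.25000)
Z = Rational(-1, 1522) (Z = Pow(Add(34, -1556), -1) = Pow(-1522, -1) = Rational(-1, 1522) ≈ -0.00065703)
Pow(Add(Z, Add(V, Mul(-1, Function('y')(21, I)))), 2) = Pow(Add(Rational(-1, 1522), Add(557, Mul(-1, Rational(-1, 4)))), 2) = Pow(Add(Rational(-1, 1522), Add(557, Rational(1, 4))), 2) = Pow(Add(Rational(-1, 1522), Rational(2229, 4)), 2) = Pow(Rational(1696267, 3044), 2) = Rational(2877321735289, 9265936)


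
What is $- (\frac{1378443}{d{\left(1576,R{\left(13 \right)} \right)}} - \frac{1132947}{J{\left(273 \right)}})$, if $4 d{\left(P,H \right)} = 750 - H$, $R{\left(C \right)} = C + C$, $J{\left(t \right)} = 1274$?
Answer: $- \frac{1551072975}{230594} \approx -6726.4$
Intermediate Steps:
$R{\left(C \right)} = 2 C$
$d{\left(P,H \right)} = \frac{375}{2} - \frac{H}{4}$ ($d{\left(P,H \right)} = \frac{750 - H}{4} = \frac{375}{2} - \frac{H}{4}$)
$- (\frac{1378443}{d{\left(1576,R{\left(13 \right)} \right)}} - \frac{1132947}{J{\left(273 \right)}}) = - (\frac{1378443}{\frac{375}{2} - \frac{2 \cdot 13}{4}} - \frac{1132947}{1274}) = - (\frac{1378443}{\frac{375}{2} - \frac{13}{2}} - \frac{1132947}{1274}) = - (\frac{1378443}{181} - \frac{1132947}{1274}) = \left(-1\right) \frac{1551072975}{230594} = - \frac{1551072975}{230594}$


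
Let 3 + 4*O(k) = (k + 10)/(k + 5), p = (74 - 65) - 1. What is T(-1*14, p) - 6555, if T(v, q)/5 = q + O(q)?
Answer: -338885/52 ≈ -6517.0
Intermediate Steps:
p = 8 (p = 9 - 1 = 8)
O(k) = -¾ + (10 + k)/(4*(5 + k)) (O(k) = -¾ + ((k + 10)/(k + 5))/4 = -¾ + ((10 + k)/(5 + k))/4 = -¾ + (10 + k)/(4*(5 + k)))
T(v, q) = 5*q + 5*(-5 - 2*q)/(4*(5 + q)) (T(v, q) = 5*(q + (-5 - 2*q)/(4*(5 + q))) = 5*q + 5*(-5 - 2*q)/(4*(5 + q)))
T(-1*14, p) - 6555 = 5*(-5 + 4*8² + 18*8)/(4*(5 + 8)) - 6555 = (5/4)*(-5 + 4*64 + 144)/13 - 6555 = (5/4)*(1/13)*(-5 + 256 + 144) - 6555 = (5/4)*(1/13)*395 - 6555 = 1975/52 - 6555 = -338885/52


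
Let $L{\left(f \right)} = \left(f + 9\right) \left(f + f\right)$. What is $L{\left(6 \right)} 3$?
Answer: $540$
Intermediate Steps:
$L{\left(f \right)} = 2 f \left(9 + f\right)$ ($L{\left(f \right)} = \left(9 + f\right) 2 f = 2 f \left(9 + f\right)$)
$L{\left(6 \right)} 3 = 2 \cdot 6 \left(9 + 6\right) 3 = 2 \cdot 6 \cdot 15 \cdot 3 = 180 \cdot 3 = 540$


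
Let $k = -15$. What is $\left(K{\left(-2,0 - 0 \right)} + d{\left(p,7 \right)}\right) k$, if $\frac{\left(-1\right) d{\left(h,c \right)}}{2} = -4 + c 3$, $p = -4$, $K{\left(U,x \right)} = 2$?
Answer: $480$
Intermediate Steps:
$d{\left(h,c \right)} = 8 - 6 c$ ($d{\left(h,c \right)} = - 2 \left(-4 + c 3\right) = - 2 \left(-4 + 3 c\right) = 8 - 6 c$)
$\left(K{\left(-2,0 - 0 \right)} + d{\left(p,7 \right)}\right) k = \left(2 + \left(8 - 42\right)\right) \left(-15\right) = \left(2 - 34\right) \left(-15\right) = \left(-32\right) \left(-15\right) = 480$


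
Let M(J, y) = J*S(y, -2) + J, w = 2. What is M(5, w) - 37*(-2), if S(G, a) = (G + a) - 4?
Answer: 59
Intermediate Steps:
S(G, a) = -4 + G + a
M(J, y) = J + J*(-6 + y) (M(J, y) = J*(-4 + y - 2) + J = J*(-6 + y) + J = J + J*(-6 + y))
M(5, w) - 37*(-2) = 5*(-5 + 2) - 37*(-2) = 5*(-3) + 74 = -15 + 74 = 59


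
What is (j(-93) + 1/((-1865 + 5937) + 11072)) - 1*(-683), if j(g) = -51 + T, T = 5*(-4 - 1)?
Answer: 9192409/15144 ≈ 607.00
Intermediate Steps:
T = -25 (T = 5*(-5) = -25)
j(g) = -76 (j(g) = -51 - 25 = -76)
(j(-93) + 1/((-1865 + 5937) + 11072)) - 1*(-683) = (-76 + 1/((-1865 + 5937) + 11072)) - 1*(-683) = (-76 + 1/(4072 + 11072)) + 683 = (-76 + 1/15144) + 683 = -1150943/15144 + 683 = 9192409/15144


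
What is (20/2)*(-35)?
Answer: -350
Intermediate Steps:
(20/2)*(-35) = ((½)*20)*(-35) = 10*(-35) = -350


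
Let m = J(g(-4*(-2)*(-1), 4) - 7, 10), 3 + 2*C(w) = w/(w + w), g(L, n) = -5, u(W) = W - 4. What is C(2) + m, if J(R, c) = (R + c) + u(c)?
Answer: 11/4 ≈ 2.7500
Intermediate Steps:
u(W) = -4 + W
J(R, c) = -4 + R + 2*c (J(R, c) = (R + c) + (-4 + c) = -4 + R + 2*c)
C(w) = -5/4 (C(w) = -3/2 + (w/(w + w))/2 = -3/2 + (w/((2*w)))/2 = -3/2 + (w*(1/(2*w)))/2 = -3/2 + (1/2)*(1/2) = -3/2 + 1/4 = -5/4)
m = 4 (m = -4 + (-5 - 7) + 2*10 = -4 - 12 + 20 = 4)
C(2) + m = -5/4 + 4 = 11/4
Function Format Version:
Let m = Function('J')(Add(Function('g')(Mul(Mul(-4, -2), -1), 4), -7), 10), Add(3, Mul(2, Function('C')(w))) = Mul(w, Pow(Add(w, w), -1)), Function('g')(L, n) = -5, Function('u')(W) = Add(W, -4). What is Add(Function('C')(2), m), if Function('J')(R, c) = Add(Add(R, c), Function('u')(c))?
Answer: Rational(11, 4) ≈ 2.7500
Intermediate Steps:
Function('u')(W) = Add(-4, W)
Function('J')(R, c) = Add(-4, R, Mul(2, c)) (Function('J')(R, c) = Add(Add(R, c), Add(-4, c)) = Add(-4, R, Mul(2, c)))
Function('C')(w) = Rational(-5, 4) (Function('C')(w) = Add(Rational(-3, 2), Mul(Rational(1, 2), Mul(w, Pow(Add(w, w), -1)))) = Add(Rational(-3, 2), Mul(Rational(1, 2), Mul(w, Pow(Mul(2, w), -1)))) = Add(Rational(-3, 2), Mul(Rational(1, 2), Mul(w, Mul(Rational(1, 2), Pow(w, -1))))) = Add(Rational(-3, 2), Mul(Rational(1, 2), Rational(1, 2))) = Add(Rational(-3, 2), Rational(1, 4)) = Rational(-5, 4))
m = 4 (m = Add(-4, Add(-5, -7), Mul(2, 10)) = Add(-4, -12, 20) = 4)
Add(Function('C')(2), m) = Add(Rational(-5, 4), 4) = Rational(11, 4)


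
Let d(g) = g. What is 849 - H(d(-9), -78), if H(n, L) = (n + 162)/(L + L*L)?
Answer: 1699647/2002 ≈ 848.97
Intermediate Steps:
H(n, L) = (162 + n)/(L + L²)
849 - H(d(-9), -78) = 849 - (162 - 9)/((-78)*(1 - 78)) = 849 - (-1)*153/(78*(-77)) = 849 - (-1)*(-1)*153/(78*77) = 849 - 1*51/2002 = 849 - 51/2002 = 1699647/2002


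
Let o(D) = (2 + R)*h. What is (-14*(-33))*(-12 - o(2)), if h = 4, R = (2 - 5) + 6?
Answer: -14784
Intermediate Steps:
R = 3 (R = -3 + 6 = 3)
o(D) = 20 (o(D) = (2 + 3)*4 = 5*4 = 20)
(-14*(-33))*(-12 - o(2)) = (-14*(-33))*(-12 - 1*20) = 462*(-12 - 20) = 462*(-32) = -14784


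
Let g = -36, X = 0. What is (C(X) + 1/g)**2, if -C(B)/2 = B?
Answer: 1/1296 ≈ 0.00077160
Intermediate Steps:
C(B) = -2*B
(C(X) + 1/g)**2 = (-2*0 + 1/(-36))**2 = (0 - 1/36)**2 = (-1/36)**2 = 1/1296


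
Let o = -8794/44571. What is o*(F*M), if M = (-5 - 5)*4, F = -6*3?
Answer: -2110560/14857 ≈ -142.06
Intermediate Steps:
F = -18 (F = -1*18 = -18)
M = -40 (M = -10*4 = -40)
o = -8794/44571 (o = -8794*1/44571 = -8794/44571 ≈ -0.19730)
o*(F*M) = -(-52764)*(-40)/14857 = -8794/44571*720 = -2110560/14857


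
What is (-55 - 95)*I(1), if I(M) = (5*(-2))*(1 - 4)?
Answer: -4500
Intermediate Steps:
I(M) = 30 (I(M) = -10*(-3) = 30)
(-55 - 95)*I(1) = (-55 - 95)*30 = -150*30 = -4500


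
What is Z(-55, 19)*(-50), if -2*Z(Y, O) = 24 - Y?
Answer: 1975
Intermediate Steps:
Z(Y, O) = -12 + Y/2 (Z(Y, O) = -(24 - Y)/2 = -12 + Y/2)
Z(-55, 19)*(-50) = (-12 + (1/2)*(-55))*(-50) = (-12 - 55/2)*(-50) = -79/2*(-50) = 1975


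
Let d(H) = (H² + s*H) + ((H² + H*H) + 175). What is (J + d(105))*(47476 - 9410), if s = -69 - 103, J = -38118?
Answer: -872777248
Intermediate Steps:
s = -172
d(H) = 175 - 172*H + 3*H² (d(H) = (H² - 172*H) + ((H² + H*H) + 175) = (H² - 172*H) + ((H² + H²) + 175) = (H² - 172*H) + (2*H² + 175) = (H² - 172*H) + (175 + 2*H²) = 175 - 172*H + 3*H²)
(J + d(105))*(47476 - 9410) = (-38118 + (175 - 172*105 + 3*105²))*(47476 - 9410) = (-38118 + (175 - 18060 + 3*11025))*38066 = (-38118 + (175 - 18060 + 33075))*38066 = (-38118 + 15190)*38066 = -22928*38066 = -872777248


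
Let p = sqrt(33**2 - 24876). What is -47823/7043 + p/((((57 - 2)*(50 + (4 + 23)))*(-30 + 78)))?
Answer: -47823/7043 + I*sqrt(2643)/67760 ≈ -6.7901 + 0.00075871*I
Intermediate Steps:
p = 3*I*sqrt(2643) (p = sqrt(1089 - 24876) = sqrt(-23787) = 3*I*sqrt(2643) ≈ 154.23*I)
-47823/7043 + p/((((57 - 2)*(50 + (4 + 23)))*(-30 + 78))) = -47823/7043 + (3*I*sqrt(2643))/((((57 - 2)*(50 + (4 + 23)))*(-30 + 78))) = -47823*1/7043 + (3*I*sqrt(2643))/(((55*(50 + 27))*48)) = -47823/7043 + (3*I*sqrt(2643))/(((55*77)*48)) = -47823/7043 + (3*I*sqrt(2643))/((4235*48)) = -47823/7043 + (3*I*sqrt(2643))/203280 = -47823/7043 + (3*I*sqrt(2643))*(1/203280) = -47823/7043 + I*sqrt(2643)/67760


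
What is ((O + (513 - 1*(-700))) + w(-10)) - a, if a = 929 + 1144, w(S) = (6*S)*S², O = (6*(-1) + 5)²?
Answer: -6859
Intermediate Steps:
O = 1 (O = (-6 + 5)² = (-1)² = 1)
w(S) = 6*S³
a = 2073
((O + (513 - 1*(-700))) + w(-10)) - a = ((1 + (513 - 1*(-700))) + 6*(-10)³) - 1*2073 = ((1 + (513 + 700)) + 6*(-1000)) - 2073 = ((1 + 1213) - 6000) - 2073 = (1214 - 6000) - 2073 = -4786 - 2073 = -6859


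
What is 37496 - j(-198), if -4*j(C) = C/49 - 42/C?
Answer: 242517937/6468 ≈ 37495.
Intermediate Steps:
j(C) = -C/196 + 21/(2*C) (j(C) = -(C/49 - 42/C)/4 = -(-42/C + C/49)/4 = -C/196 + 21/(2*C))
37496 - j(-198) = 37496 - (2058 - 1*(-198)**2)/(196*(-198)) = 37496 - (-1)*(2058 - 1*39204)/(196*198) = 37496 - (-1)*(2058 - 39204)/(196*198) = 37496 - (-1)*(-37146)/(196*198) = 37496 - 1*6191/6468 = 37496 - 6191/6468 = 242517937/6468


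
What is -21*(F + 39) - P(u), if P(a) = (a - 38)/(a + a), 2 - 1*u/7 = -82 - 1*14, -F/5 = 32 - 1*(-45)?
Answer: 2492076/343 ≈ 7265.5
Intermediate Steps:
F = -385 (F = -5*(32 - 1*(-45)) = -5*(32 + 45) = -5*77 = -385)
u = 686 (u = 14 - 7*(-82 - 1*14) = 14 - 7*(-82 - 14) = 14 - 7*(-96) = 14 + 672 = 686)
P(a) = (-38 + a)/(2*a) (P(a) = (-38 + a)/((2*a)) = (-38 + a)*(1/(2*a)) = (-38 + a)/(2*a))
-21*(F + 39) - P(u) = -21*(-385 + 39) - (-38 + 686)/(2*686) = -21*(-346) - 648/(2*686) = 7266 - 1*162/343 = 7266 - 162/343 = 2492076/343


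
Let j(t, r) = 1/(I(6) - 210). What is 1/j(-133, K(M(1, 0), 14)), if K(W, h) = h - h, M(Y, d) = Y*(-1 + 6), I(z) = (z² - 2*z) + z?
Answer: -180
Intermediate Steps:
I(z) = z² - z
M(Y, d) = 5*Y (M(Y, d) = Y*5 = 5*Y)
K(W, h) = 0
j(t, r) = -1/180 (j(t, r) = 1/(6*(-1 + 6) - 210) = 1/(6*5 - 210) = 1/(30 - 210) = 1/(-180) = -1/180)
1/j(-133, K(M(1, 0), 14)) = 1/(-1/180) = -180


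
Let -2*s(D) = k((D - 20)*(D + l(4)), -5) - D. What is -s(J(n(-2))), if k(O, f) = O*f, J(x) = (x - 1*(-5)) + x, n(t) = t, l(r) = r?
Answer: 237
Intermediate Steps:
J(x) = 5 + 2*x (J(x) = (x + 5) + x = (5 + x) + x = 5 + 2*x)
s(D) = D/2 + 5*(-20 + D)*(4 + D)/2 (s(D) = -(((D - 20)*(D + 4))*(-5) - D)/2 = -(((-20 + D)*(4 + D))*(-5) - D)/2 = -(-5*(-20 + D)*(4 + D) - D)/2 = -(-D - 5*(-20 + D)*(4 + D))/2 = D/2 + 5*(-20 + D)*(4 + D)/2)
-s(J(n(-2))) = -(-200 - 79*(5 + 2*(-2))/2 + 5*(5 + 2*(-2))²/2) = -(-200 - 79*(5 - 4)/2 + 5*(5 - 4)²/2) = -(-200 - 79/2*1 + (5/2)*1²) = -(-200 - 79/2 + (5/2)*1) = -(-200 - 79/2 + 5/2) = -1*(-237) = 237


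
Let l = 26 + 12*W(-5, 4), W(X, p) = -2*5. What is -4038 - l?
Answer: -3944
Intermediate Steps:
W(X, p) = -10
l = -94 (l = 26 + 12*(-10) = 26 - 120 = -94)
-4038 - l = -4038 - 1*(-94) = -4038 + 94 = -3944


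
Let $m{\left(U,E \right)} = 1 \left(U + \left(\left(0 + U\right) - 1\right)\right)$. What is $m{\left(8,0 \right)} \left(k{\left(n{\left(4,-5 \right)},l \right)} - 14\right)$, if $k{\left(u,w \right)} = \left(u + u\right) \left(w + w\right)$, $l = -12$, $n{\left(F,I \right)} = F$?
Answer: $-3090$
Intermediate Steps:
$m{\left(U,E \right)} = -1 + 2 U$ ($m{\left(U,E \right)} = 1 \left(U + \left(U - 1\right)\right) = 1 \left(U + \left(-1 + U\right)\right) = 1 \left(-1 + 2 U\right) = -1 + 2 U$)
$k{\left(u,w \right)} = 4 u w$ ($k{\left(u,w \right)} = 2 u 2 w = 4 u w$)
$m{\left(8,0 \right)} \left(k{\left(n{\left(4,-5 \right)},l \right)} - 14\right) = \left(-1 + 2 \cdot 8\right) \left(4 \cdot 4 \left(-12\right) - 14\right) = \left(-1 + 16\right) \left(-192 - 14\right) = 15 \left(-206\right) = -3090$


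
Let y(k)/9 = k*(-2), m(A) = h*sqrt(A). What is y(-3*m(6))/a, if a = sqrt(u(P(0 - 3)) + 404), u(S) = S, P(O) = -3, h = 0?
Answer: 0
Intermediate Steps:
m(A) = 0 (m(A) = 0*sqrt(A) = 0)
a = sqrt(401) (a = sqrt(-3 + 404) = sqrt(401) ≈ 20.025)
y(k) = -18*k (y(k) = 9*(k*(-2)) = 9*(-2*k) = -18*k)
y(-3*m(6))/a = (-(-54)*0)/(sqrt(401)) = (-18*0)*(sqrt(401)/401) = 0*(sqrt(401)/401) = 0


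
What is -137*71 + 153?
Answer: -9574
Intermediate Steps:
-137*71 + 153 = -9727 + 153 = -9574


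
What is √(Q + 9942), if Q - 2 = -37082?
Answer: I*√27138 ≈ 164.74*I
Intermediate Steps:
Q = -37080 (Q = 2 - 37082 = -37080)
√(Q + 9942) = √(-37080 + 9942) = √(-27138) = I*√27138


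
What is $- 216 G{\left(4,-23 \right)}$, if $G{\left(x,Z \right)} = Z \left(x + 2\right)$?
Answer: $29808$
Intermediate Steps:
$G{\left(x,Z \right)} = Z \left(2 + x\right)$
$- 216 G{\left(4,-23 \right)} = - 216 \left(- 23 \left(2 + 4\right)\right) = - 216 \left(\left(-23\right) 6\right) = \left(-216\right) \left(-138\right) = 29808$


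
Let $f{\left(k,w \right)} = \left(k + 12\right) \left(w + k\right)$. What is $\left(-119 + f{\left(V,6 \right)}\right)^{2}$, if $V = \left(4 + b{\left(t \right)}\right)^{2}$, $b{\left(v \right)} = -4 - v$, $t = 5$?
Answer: $1056784$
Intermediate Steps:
$V = 25$ ($V = \left(4 - 9\right)^{2} = \left(-5\right)^{2} = 25$)
$f{\left(k,w \right)} = \left(12 + k\right) \left(k + w\right)$
$\left(-119 + f{\left(V,6 \right)}\right)^{2} = \left(-119 + \left(25^{2} + 12 \cdot 25 + 12 \cdot 6 + 25 \cdot 6\right)\right)^{2} = \left(-119 + \left(625 + 300 + 72 + 150\right)\right)^{2} = \left(-119 + 1147\right)^{2} = 1028^{2} = 1056784$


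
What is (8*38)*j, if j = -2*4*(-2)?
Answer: 4864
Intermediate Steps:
j = 16 (j = -8*(-2) = 16)
(8*38)*j = (8*38)*16 = 304*16 = 4864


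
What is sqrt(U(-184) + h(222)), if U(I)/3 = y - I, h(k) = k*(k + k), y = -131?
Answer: sqrt(98727) ≈ 314.21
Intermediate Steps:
h(k) = 2*k**2 (h(k) = k*(2*k) = 2*k**2)
U(I) = -393 - 3*I (U(I) = 3*(-131 - I) = -393 - 3*I)
sqrt(U(-184) + h(222)) = sqrt((-393 - 3*(-184)) + 2*222**2) = sqrt((-393 + 552) + 2*49284) = sqrt(159 + 98568) = sqrt(98727)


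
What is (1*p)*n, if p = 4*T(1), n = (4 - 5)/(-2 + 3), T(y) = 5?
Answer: -20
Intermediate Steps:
n = -1 (n = -1/1 = -1*1 = -1)
p = 20 (p = 4*5 = 20)
(1*p)*n = (1*20)*(-1) = 20*(-1) = -20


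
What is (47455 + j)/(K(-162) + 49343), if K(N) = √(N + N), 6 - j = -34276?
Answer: 4033148791/2434731973 - 1471266*I/2434731973 ≈ 1.6565 - 0.00060428*I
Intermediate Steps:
j = 34282 (j = 6 - 1*(-34276) = 6 + 34276 = 34282)
K(N) = √2*√N (K(N) = √(2*N) = √2*√N)
(47455 + j)/(K(-162) + 49343) = (47455 + 34282)/(√2*√(-162) + 49343) = 81737/(√2*(9*I*√2) + 49343) = 81737/(18*I + 49343) = 81737/(49343 + 18*I) = 81737*((49343 - 18*I)/2434731973) = 81737*(49343 - 18*I)/2434731973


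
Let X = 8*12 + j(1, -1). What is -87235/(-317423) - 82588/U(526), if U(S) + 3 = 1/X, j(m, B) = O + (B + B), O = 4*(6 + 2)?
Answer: 3303164558819/119668471 ≈ 27603.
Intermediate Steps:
O = 32 (O = 4*8 = 32)
j(m, B) = 32 + 2*B (j(m, B) = 32 + (B + B) = 32 + 2*B)
X = 126 (X = 8*12 + (32 + 2*(-1)) = 96 + (32 - 2) = 96 + 30 = 126)
U(S) = -377/126 (U(S) = -3 + 1/126 = -377/126)
-87235/(-317423) - 82588/U(526) = -87235/(-317423) - 82588/(-377/126) = -87235*(-1/317423) - 82588*(-126/377) = 87235/317423 + 10406088/377 = 3303164558819/119668471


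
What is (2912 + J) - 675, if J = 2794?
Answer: 5031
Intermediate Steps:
(2912 + J) - 675 = (2912 + 2794) - 675 = 5706 - 675 = 5031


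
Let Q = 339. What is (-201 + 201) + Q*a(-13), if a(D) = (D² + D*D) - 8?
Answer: 111870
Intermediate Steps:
a(D) = -8 + 2*D² (a(D) = (D² + D²) - 8 = 2*D² - 8 = -8 + 2*D²)
(-201 + 201) + Q*a(-13) = (-201 + 201) + 339*(-8 + 2*(-13)²) = 0 + 339*(-8 + 2*169) = 0 + 339*(-8 + 338) = 0 + 339*330 = 0 + 111870 = 111870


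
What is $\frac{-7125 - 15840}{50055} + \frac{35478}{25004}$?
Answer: $\frac{852223}{887642} \approx 0.9601$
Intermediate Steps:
$\frac{-7125 - 15840}{50055} + \frac{35478}{25004} = \left(-22965\right) \frac{1}{50055} + 35478 \cdot \frac{1}{25004} = - \frac{1531}{3337} + \frac{17739}{12502} = \frac{852223}{887642}$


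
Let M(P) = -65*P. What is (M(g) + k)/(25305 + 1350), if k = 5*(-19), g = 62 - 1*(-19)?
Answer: -1072/5331 ≈ -0.20109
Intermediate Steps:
g = 81 (g = 62 + 19 = 81)
k = -95
(M(g) + k)/(25305 + 1350) = (-65*81 - 95)/(25305 + 1350) = (-5265 - 95)/26655 = -5360*1/26655 = -1072/5331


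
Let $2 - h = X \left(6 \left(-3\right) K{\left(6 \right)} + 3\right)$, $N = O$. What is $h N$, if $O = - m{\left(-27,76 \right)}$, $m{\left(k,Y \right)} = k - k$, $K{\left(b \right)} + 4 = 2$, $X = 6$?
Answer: $0$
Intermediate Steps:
$K{\left(b \right)} = -2$ ($K{\left(b \right)} = -4 + 2 = -2$)
$m{\left(k,Y \right)} = 0$
$O = 0$ ($O = \left(-1\right) 0 = 0$)
$N = 0$
$h = -232$ ($h = 2 - 6 \left(6 \left(-3\right) \left(-2\right) + 3\right) = 2 - 6 \left(\left(-18\right) \left(-2\right) + 3\right) = 2 - 6 \left(36 + 3\right) = 2 - 6 \cdot 39 = 2 - 234 = -232$)
$h N = \left(-232\right) 0 = 0$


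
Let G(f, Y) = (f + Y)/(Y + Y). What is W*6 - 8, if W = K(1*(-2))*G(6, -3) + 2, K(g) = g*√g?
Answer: 4 + 6*I*√2 ≈ 4.0 + 8.4853*I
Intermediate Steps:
G(f, Y) = (Y + f)/(2*Y) (G(f, Y) = (Y + f)/((2*Y)) = (Y + f)*(1/(2*Y)) = (Y + f)/(2*Y))
K(g) = g^(3/2)
W = 2 + I*√2 (W = (1*(-2))^(3/2)*((½)*(-3 + 6)/(-3)) + 2 = (-2)^(3/2)*((½)*(-⅓)*3) + 2 = -2*I*√2*(-½) + 2 = I*√2 + 2 = 2 + I*√2 ≈ 2.0 + 1.4142*I)
W*6 - 8 = (2 + I*√2)*6 - 8 = (12 + 6*I*√2) - 8 = 4 + 6*I*√2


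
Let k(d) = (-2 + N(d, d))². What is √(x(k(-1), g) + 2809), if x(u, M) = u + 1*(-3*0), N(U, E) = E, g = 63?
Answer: √2818 ≈ 53.085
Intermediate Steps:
k(d) = (-2 + d)²
x(u, M) = u (x(u, M) = u + 1*0 = u + 0 = u)
√(x(k(-1), g) + 2809) = √((-2 - 1)² + 2809) = √((-3)² + 2809) = √(9 + 2809) = √2818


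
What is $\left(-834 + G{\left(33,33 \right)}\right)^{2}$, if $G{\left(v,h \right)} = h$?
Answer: $641601$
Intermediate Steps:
$\left(-834 + G{\left(33,33 \right)}\right)^{2} = \left(-834 + 33\right)^{2} = \left(-801\right)^{2} = 641601$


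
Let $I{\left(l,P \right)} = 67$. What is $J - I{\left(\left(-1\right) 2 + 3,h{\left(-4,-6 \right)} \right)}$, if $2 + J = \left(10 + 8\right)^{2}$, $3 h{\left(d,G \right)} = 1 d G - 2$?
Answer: $255$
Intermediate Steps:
$h{\left(d,G \right)} = - \frac{2}{3} + \frac{G d}{3}$ ($h{\left(d,G \right)} = \frac{1 d G - 2}{3} = \frac{d G - 2}{3} = \frac{G d - 2}{3} = \frac{-2 + G d}{3} = - \frac{2}{3} + \frac{G d}{3}$)
$J = 322$ ($J = -2 + \left(10 + 8\right)^{2} = -2 + 18^{2} = -2 + 324 = 322$)
$J - I{\left(\left(-1\right) 2 + 3,h{\left(-4,-6 \right)} \right)} = 322 - 67 = 255$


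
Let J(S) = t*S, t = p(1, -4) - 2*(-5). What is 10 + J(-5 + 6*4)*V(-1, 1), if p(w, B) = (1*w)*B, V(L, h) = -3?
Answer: -332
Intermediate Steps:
p(w, B) = B*w (p(w, B) = w*B = B*w)
t = 6 (t = -4*1 - 2*(-5) = -4 - 2*(-5) = -4 + 10 = 6)
J(S) = 6*S
10 + J(-5 + 6*4)*V(-1, 1) = 10 + (6*(-5 + 6*4))*(-3) = 10 + (6*(-5 + 24))*(-3) = 10 + (6*19)*(-3) = 10 + 114*(-3) = 10 - 342 = -332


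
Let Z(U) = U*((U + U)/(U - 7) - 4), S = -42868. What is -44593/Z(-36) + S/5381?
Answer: -10472386919/19371600 ≈ -540.61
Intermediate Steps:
Z(U) = U*(-4 + 2*U/(-7 + U)) (Z(U) = U*((2*U)/(-7 + U) - 4) = U*(2*U/(-7 + U) - 4) = U*(-4 + 2*U/(-7 + U)))
-44593/Z(-36) + S/5381 = -44593*(-(-7 - 36)/(72*(14 - 1*(-36)))) - 42868/5381 = -44593*43/(72*(14 + 36)) - 42868*1/5381 = -44593/(2*(-36)*(-1/43)*50) - 42868/5381 = -44593/3600/43 - 42868/5381 = -44593*43/3600 - 42868/5381 = -1917499/3600 - 42868/5381 = -10472386919/19371600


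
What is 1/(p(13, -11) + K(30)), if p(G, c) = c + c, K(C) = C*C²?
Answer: 1/26978 ≈ 3.7067e-5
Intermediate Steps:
K(C) = C³
p(G, c) = 2*c
1/(p(13, -11) + K(30)) = 1/(2*(-11) + 30³) = 1/(-22 + 27000) = 1/26978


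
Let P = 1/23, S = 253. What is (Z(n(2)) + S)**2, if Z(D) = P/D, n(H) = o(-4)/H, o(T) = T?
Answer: 135419769/2116 ≈ 63998.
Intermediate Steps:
n(H) = -4/H
P = 1/23 ≈ 0.043478
Z(D) = 1/(23*D)
(Z(n(2)) + S)**2 = (1/(23*((-4/2))) + 253)**2 = (1/(23*((-4*1/2))) + 253)**2 = ((1/23)/(-2) + 253)**2 = ((1/23)*(-1/2) + 253)**2 = (-1/46 + 253)**2 = (11637/46)**2 = 135419769/2116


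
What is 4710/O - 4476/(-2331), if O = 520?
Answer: 443551/40404 ≈ 10.978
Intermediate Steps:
4710/O - 4476/(-2331) = 4710/520 - 4476/(-2331) = 4710*(1/520) - 4476*(-1/2331) = 471/52 + 1492/777 = 443551/40404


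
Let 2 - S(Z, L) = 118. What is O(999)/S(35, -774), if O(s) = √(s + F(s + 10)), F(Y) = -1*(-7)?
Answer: -√1006/116 ≈ -0.27343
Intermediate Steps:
F(Y) = 7
S(Z, L) = -116 (S(Z, L) = 2 - 1*118 = 2 - 118 = -116)
O(s) = √(7 + s) (O(s) = √(s + 7) = √(7 + s))
O(999)/S(35, -774) = √(7 + 999)/(-116) = √1006*(-1/116) = -√1006/116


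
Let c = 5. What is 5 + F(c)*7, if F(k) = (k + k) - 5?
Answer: 40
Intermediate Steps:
F(k) = -5 + 2*k (F(k) = 2*k - 5 = -5 + 2*k)
5 + F(c)*7 = 5 + (-5 + 2*5)*7 = 5 + (-5 + 10)*7 = 5 + 5*7 = 5 + 35 = 40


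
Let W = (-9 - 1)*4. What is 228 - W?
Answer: 268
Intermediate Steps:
W = -40 (W = -10*4 = -40)
228 - W = 228 - 1*(-40) = 228 + 40 = 268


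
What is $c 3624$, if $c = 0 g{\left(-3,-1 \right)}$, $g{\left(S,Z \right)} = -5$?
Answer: $0$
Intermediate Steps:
$c = 0$ ($c = 0 \left(-5\right) = 0$)
$c 3624 = 0 \cdot 3624 = 0$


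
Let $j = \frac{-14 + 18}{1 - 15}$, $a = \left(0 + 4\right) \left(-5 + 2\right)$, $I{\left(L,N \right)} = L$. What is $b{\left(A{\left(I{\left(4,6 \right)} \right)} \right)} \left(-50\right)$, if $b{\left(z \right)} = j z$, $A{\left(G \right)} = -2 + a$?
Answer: $-200$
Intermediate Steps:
$a = -12$ ($a = 4 \left(-3\right) = -12$)
$j = - \frac{2}{7}$ ($j = \frac{4}{-14} = 4 \left(- \frac{1}{14}\right) = - \frac{2}{7} \approx -0.28571$)
$A{\left(G \right)} = -14$ ($A{\left(G \right)} = -2 - 12 = -14$)
$b{\left(z \right)} = - \frac{2 z}{7}$
$b{\left(A{\left(I{\left(4,6 \right)} \right)} \right)} \left(-50\right) = \left(- \frac{2}{7}\right) \left(-14\right) \left(-50\right) = 4 \left(-50\right) = -200$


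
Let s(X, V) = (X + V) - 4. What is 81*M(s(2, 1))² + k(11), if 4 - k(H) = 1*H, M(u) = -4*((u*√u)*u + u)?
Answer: -7 - 2592*I ≈ -7.0 - 2592.0*I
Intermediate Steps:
s(X, V) = -4 + V + X (s(X, V) = (V + X) - 4 = -4 + V + X)
M(u) = -4*u - 4*u^(5/2) (M(u) = -4*(u^(3/2)*u + u) = -4*(u^(5/2) + u) = -4*(u + u^(5/2)) = -4*u - 4*u^(5/2))
k(H) = 4 - H
81*M(s(2, 1))² + k(11) = 81*(-4*(-4 + 1 + 2) - 4*(-4 + 1 + 2)^(5/2))² + (4 - 1*11) = 81*(-4*(-1) - 4*I)² + (4 - 11) = 81*(4 - 4*I)² - 7 = -7 + 81*(4 - 4*I)²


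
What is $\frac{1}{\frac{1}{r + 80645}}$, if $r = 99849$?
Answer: $180494$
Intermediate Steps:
$\frac{1}{\frac{1}{r + 80645}} = \frac{1}{\frac{1}{99849 + 80645}} = \frac{1}{\frac{1}{180494}} = 180494$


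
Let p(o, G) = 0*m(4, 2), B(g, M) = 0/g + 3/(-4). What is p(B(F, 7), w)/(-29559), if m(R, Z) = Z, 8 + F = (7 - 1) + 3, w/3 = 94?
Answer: 0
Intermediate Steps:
w = 282 (w = 3*94 = 282)
F = 1 (F = -8 + ((7 - 1) + 3) = -8 + (6 + 3) = -8 + 9 = 1)
B(g, M) = -¾ (B(g, M) = 0 + 3*(-¼) = 0 - ¾ = -¾)
p(o, G) = 0 (p(o, G) = 0*2 = 0)
p(B(F, 7), w)/(-29559) = 0/(-29559) = 0*(-1/29559) = 0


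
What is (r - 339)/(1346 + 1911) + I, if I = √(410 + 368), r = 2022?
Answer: 1683/3257 + √778 ≈ 28.409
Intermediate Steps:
I = √778 ≈ 27.893
(r - 339)/(1346 + 1911) + I = (2022 - 339)/(1346 + 1911) + √778 = 1683/3257 + √778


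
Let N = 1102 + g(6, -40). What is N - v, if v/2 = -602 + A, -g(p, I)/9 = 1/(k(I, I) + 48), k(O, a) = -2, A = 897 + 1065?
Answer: -74437/46 ≈ -1618.2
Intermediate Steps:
A = 1962
g(p, I) = -9/46 (g(p, I) = -9/(-2 + 48) = -9/46)
N = 50683/46 (N = 1102 - 9/46 = 50683/46 ≈ 1101.8)
v = 2720 (v = 2*(-602 + 1962) = 2*1360 = 2720)
N - v = 50683/46 - 1*2720 = 50683/46 - 2720 = -74437/46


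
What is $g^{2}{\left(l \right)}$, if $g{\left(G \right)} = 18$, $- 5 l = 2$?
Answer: $324$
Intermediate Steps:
$l = - \frac{2}{5}$ ($l = \left(- \frac{1}{5}\right) 2 = - \frac{2}{5} \approx -0.4$)
$g^{2}{\left(l \right)} = 18^{2} = 324$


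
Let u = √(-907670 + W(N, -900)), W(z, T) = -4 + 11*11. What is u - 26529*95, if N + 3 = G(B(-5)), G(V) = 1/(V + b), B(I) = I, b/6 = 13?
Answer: -2520255 + I*√907553 ≈ -2.5203e+6 + 952.66*I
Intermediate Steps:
b = 78 (b = 6*13 = 78)
G(V) = 1/(78 + V) (G(V) = 1/(V + 78) = 1/(78 + V))
N = -218/73 (N = -3 + 1/(78 - 5) = -3 + 1/73 = -218/73 ≈ -2.9863)
W(z, T) = 117 (W(z, T) = -4 + 121 = 117)
u = I*√907553 (u = √(-907670 + 117) = √(-907553) = I*√907553 ≈ 952.66*I)
u - 26529*95 = I*√907553 - 26529*95 = I*√907553 - 2520255 = -2520255 + I*√907553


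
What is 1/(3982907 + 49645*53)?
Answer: 1/6614092 ≈ 1.5119e-7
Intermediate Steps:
1/(3982907 + 49645*53) = 1/(3982907 + 2631185) = 1/6614092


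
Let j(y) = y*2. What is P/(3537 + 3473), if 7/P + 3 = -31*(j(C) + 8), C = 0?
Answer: -7/1759510 ≈ -3.9784e-6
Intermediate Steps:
j(y) = 2*y
P = -7/251 (P = 7/(-3 - 31*(2*0 + 8)) = 7/(-3 - 31*(0 + 8)) = 7/(-3 - 31*8) = 7/(-3 - 248) = 7/(-251) = 7*(-1/251) = -7/251 ≈ -0.027888)
P/(3537 + 3473) = -7/(251*(3537 + 3473)) = -7/251/7010 = -7/251*1/7010 = -7/1759510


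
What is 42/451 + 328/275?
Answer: 1318/1025 ≈ 1.2859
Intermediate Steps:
42/451 + 328/275 = 1318/1025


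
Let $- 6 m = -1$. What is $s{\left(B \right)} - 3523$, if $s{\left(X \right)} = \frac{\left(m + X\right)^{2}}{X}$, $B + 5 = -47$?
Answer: $- \frac{6691777}{1872} \approx -3574.7$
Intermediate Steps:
$m = \frac{1}{6}$ ($m = \left(- \frac{1}{6}\right) \left(-1\right) = \frac{1}{6} \approx 0.16667$)
$B = -52$ ($B = -5 - 47 = -52$)
$s{\left(X \right)} = \frac{\left(\frac{1}{6} + X\right)^{2}}{X}$
$s{\left(B \right)} - 3523 = \frac{\left(1 + 6 \left(-52\right)\right)^{2}}{36 \left(-52\right)} - 3523 = \frac{1}{36} \left(- \frac{1}{52}\right) \left(1 - 312\right)^{2} - 3523 = \frac{1}{36} \left(- \frac{1}{52}\right) \left(-311\right)^{2} - 3523 = \frac{1}{36} \left(- \frac{1}{52}\right) 96721 - 3523 = - \frac{96721}{1872} - 3523 = - \frac{6691777}{1872}$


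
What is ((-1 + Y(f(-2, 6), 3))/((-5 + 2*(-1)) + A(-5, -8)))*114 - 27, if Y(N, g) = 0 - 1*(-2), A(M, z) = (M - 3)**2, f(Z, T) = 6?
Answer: -25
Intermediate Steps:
A(M, z) = (-3 + M)**2
Y(N, g) = 2 (Y(N, g) = 0 + 2 = 2)
((-1 + Y(f(-2, 6), 3))/((-5 + 2*(-1)) + A(-5, -8)))*114 - 27 = ((-1 + 2)/((-5 + 2*(-1)) + (-3 - 5)**2))*114 - 27 = (1/((-5 - 2) + (-8)**2))*114 - 27 = (1/(-7 + 64))*114 - 27 = (1/57)*114 - 27 = 2 - 27 = -25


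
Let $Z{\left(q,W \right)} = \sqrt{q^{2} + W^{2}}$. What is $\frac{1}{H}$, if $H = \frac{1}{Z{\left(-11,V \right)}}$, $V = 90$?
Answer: $\sqrt{8221} \approx 90.67$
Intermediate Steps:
$Z{\left(q,W \right)} = \sqrt{W^{2} + q^{2}}$
$H = \frac{\sqrt{8221}}{8221}$ ($H = \frac{1}{\sqrt{90^{2} + \left(-11\right)^{2}}} = \frac{1}{\sqrt{8100 + 121}} = \frac{1}{\sqrt{8221}} = \frac{\sqrt{8221}}{8221} \approx 0.011029$)
$\frac{1}{H} = \frac{1}{\frac{1}{8221} \sqrt{8221}} = \sqrt{8221}$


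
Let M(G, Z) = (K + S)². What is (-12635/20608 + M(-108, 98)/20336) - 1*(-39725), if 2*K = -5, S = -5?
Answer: 148641674595/3741824 ≈ 39724.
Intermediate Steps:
K = -5/2 (K = (½)*(-5) = -5/2 ≈ -2.5000)
M(G, Z) = 225/4 (M(G, Z) = (-5/2 - 5)² = (-15/2)² = 225/4)
(-12635/20608 + M(-108, 98)/20336) - 1*(-39725) = (-12635/20608 + (225/4)/20336) - 1*(-39725) = (-12635*1/20608 + (225/4)*(1/20336)) + 39725 = (-1805/2944 + 225/81344) + 39725 = -2283805/3741824 + 39725 = 148641674595/3741824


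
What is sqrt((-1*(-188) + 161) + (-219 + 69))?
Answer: sqrt(199) ≈ 14.107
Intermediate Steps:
sqrt((-1*(-188) + 161) + (-219 + 69)) = sqrt((188 + 161) - 150) = sqrt(349 - 150) = sqrt(199)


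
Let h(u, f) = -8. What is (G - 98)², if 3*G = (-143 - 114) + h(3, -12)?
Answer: 312481/9 ≈ 34720.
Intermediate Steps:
G = -265/3 (G = ((-143 - 114) - 8)/3 = (-257 - 8)/3 = (⅓)*(-265) = -265/3 ≈ -88.333)
(G - 98)² = (-265/3 - 98)² = (-559/3)² = 312481/9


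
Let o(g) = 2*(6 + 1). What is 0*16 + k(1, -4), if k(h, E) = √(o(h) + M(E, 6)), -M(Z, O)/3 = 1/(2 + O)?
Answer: √218/4 ≈ 3.6912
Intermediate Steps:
M(Z, O) = -3/(2 + O)
o(g) = 14 (o(g) = 2*7 = 14)
k(h, E) = √218/4 (k(h, E) = √(14 - 3/(2 + 6)) = √(14 - 3/8) = √(109/8) = √218/4)
0*16 + k(1, -4) = 0*16 + √218/4 = 0 + √218/4 = √218/4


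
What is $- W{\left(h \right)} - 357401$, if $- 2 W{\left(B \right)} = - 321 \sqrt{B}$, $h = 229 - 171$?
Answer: $-357401 - \frac{321 \sqrt{58}}{2} \approx -3.5862 \cdot 10^{5}$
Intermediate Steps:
$h = 58$ ($h = 229 - 171 = 58$)
$W{\left(B \right)} = \frac{321 \sqrt{B}}{2}$ ($W{\left(B \right)} = - \frac{\left(-321\right) \sqrt{B}}{2} = \frac{321 \sqrt{B}}{2}$)
$- W{\left(h \right)} - 357401 = - \frac{321 \sqrt{58}}{2} - 357401 = -357401 - \frac{321 \sqrt{58}}{2}$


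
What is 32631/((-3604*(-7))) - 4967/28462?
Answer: 8198327/7326932 ≈ 1.1189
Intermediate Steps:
32631/((-3604*(-7))) - 4967/28462 = 32631/25228 - 4967*1/28462 = 32631*(1/25228) - 4967/28462 = 32631/25228 - 4967/28462 = 8198327/7326932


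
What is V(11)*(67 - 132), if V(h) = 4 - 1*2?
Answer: -130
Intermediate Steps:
V(h) = 2 (V(h) = 4 - 2 = 2)
V(11)*(67 - 132) = 2*(67 - 132) = 2*(-65) = -130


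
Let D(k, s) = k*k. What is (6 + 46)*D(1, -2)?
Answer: 52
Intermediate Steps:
D(k, s) = k²
(6 + 46)*D(1, -2) = (6 + 46)*1² = 52*1 = 52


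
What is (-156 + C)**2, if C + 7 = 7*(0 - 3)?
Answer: 33856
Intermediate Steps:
C = -28 (C = -7 + 7*(0 - 3) = -7 + 7*(-3) = -7 - 21 = -28)
(-156 + C)**2 = (-156 - 28)**2 = (-184)**2 = 33856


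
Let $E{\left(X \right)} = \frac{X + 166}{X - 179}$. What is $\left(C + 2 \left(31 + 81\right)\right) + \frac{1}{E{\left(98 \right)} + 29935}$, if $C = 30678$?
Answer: $\frac{24973667641}{808157} \approx 30902.0$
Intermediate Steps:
$E{\left(X \right)} = \frac{166 + X}{-179 + X}$
$\left(C + 2 \left(31 + 81\right)\right) + \frac{1}{E{\left(98 \right)} + 29935} = \left(30678 + 2 \left(31 + 81\right)\right) + \frac{1}{\frac{166 + 98}{-179 + 98} + 29935} = \left(30678 + 2 \cdot 112\right) + \frac{1}{\frac{1}{-81} \cdot 264 + 29935} = \left(30678 + 224\right) + \frac{1}{\left(- \frac{1}{81}\right) 264 + 29935} = 30902 + \frac{1}{- \frac{88}{27} + 29935} = 30902 + \frac{1}{\frac{808157}{27}} = 30902 + \frac{27}{808157} = \frac{24973667641}{808157}$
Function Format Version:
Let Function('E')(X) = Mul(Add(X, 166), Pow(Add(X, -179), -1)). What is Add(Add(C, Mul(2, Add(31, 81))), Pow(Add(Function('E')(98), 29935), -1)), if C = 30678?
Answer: Rational(24973667641, 808157) ≈ 30902.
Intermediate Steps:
Function('E')(X) = Mul(Pow(Add(-179, X), -1), Add(166, X)) (Function('E')(X) = Mul(Add(166, X), Pow(Add(-179, X), -1)) = Mul(Pow(Add(-179, X), -1), Add(166, X)))
Add(Add(C, Mul(2, Add(31, 81))), Pow(Add(Function('E')(98), 29935), -1)) = Add(Add(30678, Mul(2, Add(31, 81))), Pow(Add(Mul(Pow(Add(-179, 98), -1), Add(166, 98)), 29935), -1)) = Add(Add(30678, Mul(2, 112)), Pow(Add(Mul(Pow(-81, -1), 264), 29935), -1)) = Add(Add(30678, 224), Pow(Add(Mul(Rational(-1, 81), 264), 29935), -1)) = Add(30902, Pow(Add(Rational(-88, 27), 29935), -1)) = Add(30902, Pow(Rational(808157, 27), -1)) = Add(30902, Rational(27, 808157)) = Rational(24973667641, 808157)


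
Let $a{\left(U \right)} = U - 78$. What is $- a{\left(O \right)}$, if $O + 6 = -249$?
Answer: $333$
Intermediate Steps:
$O = -255$ ($O = -6 - 249 = -255$)
$a{\left(U \right)} = -78 + U$
$- a{\left(O \right)} = - (-78 - 255) = \left(-1\right) \left(-333\right) = 333$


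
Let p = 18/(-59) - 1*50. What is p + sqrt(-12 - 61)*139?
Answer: -2968/59 + 139*I*sqrt(73) ≈ -50.305 + 1187.6*I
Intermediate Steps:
p = -2968/59 (p = 18*(-1/59) - 50 = -18/59 - 50 = -2968/59 ≈ -50.305)
p + sqrt(-12 - 61)*139 = -2968/59 + sqrt(-12 - 61)*139 = -2968/59 + sqrt(-73)*139 = -2968/59 + (I*sqrt(73))*139 = -2968/59 + 139*I*sqrt(73)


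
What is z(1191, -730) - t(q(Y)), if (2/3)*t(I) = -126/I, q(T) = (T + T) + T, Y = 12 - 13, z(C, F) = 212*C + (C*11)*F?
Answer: -9311301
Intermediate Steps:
z(C, F) = 212*C + 11*C*F (z(C, F) = 212*C + (11*C)*F = 212*C + 11*C*F)
Y = -1
q(T) = 3*T (q(T) = 2*T + T = 3*T)
t(I) = -189/I (t(I) = 3*(-126/I)/2 = -189/I)
z(1191, -730) - t(q(Y)) = 1191*(212 + 11*(-730)) - (-189)/(3*(-1)) = 1191*(212 - 8030) - (-189)/(-3) = 1191*(-7818) - (-189)*(-1)/3 = -9311238 - 1*63 = -9311238 - 63 = -9311301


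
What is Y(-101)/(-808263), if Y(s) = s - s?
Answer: 0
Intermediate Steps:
Y(s) = 0
Y(-101)/(-808263) = 0/(-808263) = 0*(-1/808263) = 0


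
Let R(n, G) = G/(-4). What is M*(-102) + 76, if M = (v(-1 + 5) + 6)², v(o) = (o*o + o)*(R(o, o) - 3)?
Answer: -558476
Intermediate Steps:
R(n, G) = -G/4 (R(n, G) = G*(-¼) = -G/4)
v(o) = (-3 - o/4)*(o + o²) (v(o) = (o*o + o)*(-o/4 - 3) = (o² + o)*(-3 - o/4) = (o + o²)*(-3 - o/4) = (-3 - o/4)*(o + o²))
M = 5476 (M = (-(-1 + 5)*(12 + (-1 + 5)² + 13*(-1 + 5))/4 + 6)² = (-¼*4*(12 + 4² + 13*4) + 6)² = (-¼*4*(12 + 16 + 52) + 6)² = (-¼*4*80 + 6)² = (-80 + 6)² = (-74)² = 5476)
M*(-102) + 76 = 5476*(-102) + 76 = -558552 + 76 = -558476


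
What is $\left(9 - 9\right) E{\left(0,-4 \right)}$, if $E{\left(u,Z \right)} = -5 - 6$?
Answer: $0$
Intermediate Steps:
$E{\left(u,Z \right)} = -11$ ($E{\left(u,Z \right)} = -5 - 6 = -11$)
$\left(9 - 9\right) E{\left(0,-4 \right)} = \left(9 - 9\right) \left(-11\right) = 0 \left(-11\right) = 0$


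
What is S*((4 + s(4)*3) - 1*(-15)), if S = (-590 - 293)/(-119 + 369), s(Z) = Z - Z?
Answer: -16777/250 ≈ -67.108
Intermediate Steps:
s(Z) = 0
S = -883/250 ≈ -3.5320
S*((4 + s(4)*3) - 1*(-15)) = -883*((4 + 0*3) - 1*(-15))/250 = -883*((4 + 0) + 15)/250 = -883*(4 + 15)/250 = -883/250*19 = -16777/250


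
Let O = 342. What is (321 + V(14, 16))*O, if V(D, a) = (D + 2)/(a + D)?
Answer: 549822/5 ≈ 1.0996e+5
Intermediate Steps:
V(D, a) = (2 + D)/(D + a)
(321 + V(14, 16))*O = (321 + (2 + 14)/(14 + 16))*342 = (321 + 16/30)*342 = (321 + (1/30)*16)*342 = (321 + 8/15)*342 = (4823/15)*342 = 549822/5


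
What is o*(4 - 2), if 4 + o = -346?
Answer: -700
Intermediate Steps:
o = -350 (o = -4 - 346 = -350)
o*(4 - 2) = -350*(4 - 2) = -350*2 = -700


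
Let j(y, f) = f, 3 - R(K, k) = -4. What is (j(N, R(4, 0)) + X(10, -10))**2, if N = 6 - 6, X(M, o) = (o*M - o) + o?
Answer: 8649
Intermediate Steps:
X(M, o) = M*o (X(M, o) = (M*o - o) + o = (-o + M*o) + o = M*o)
N = 0
R(K, k) = 7 (R(K, k) = 3 - 1*(-4) = 3 + 4 = 7)
(j(N, R(4, 0)) + X(10, -10))**2 = (7 + 10*(-10))**2 = (7 - 100)**2 = (-93)**2 = 8649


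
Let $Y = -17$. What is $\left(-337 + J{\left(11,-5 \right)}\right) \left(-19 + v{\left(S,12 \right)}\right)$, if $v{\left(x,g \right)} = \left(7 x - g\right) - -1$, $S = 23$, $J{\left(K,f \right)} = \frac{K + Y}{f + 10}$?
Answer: $- \frac{221521}{5} \approx -44304.0$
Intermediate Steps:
$J{\left(K,f \right)} = \frac{-17 + K}{10 + f}$ ($J{\left(K,f \right)} = \frac{K - 17}{f + 10} = \frac{-17 + K}{10 + f}$)
$v{\left(x,g \right)} = 1 - g + 7 x$ ($v{\left(x,g \right)} = \left(- g + 7 x\right) + 1 = 1 - g + 7 x$)
$\left(-337 + J{\left(11,-5 \right)}\right) \left(-19 + v{\left(S,12 \right)}\right) = \left(-337 + \frac{-17 + 11}{10 - 5}\right) \left(-19 + \left(1 - 12 + 7 \cdot 23\right)\right) = \left(-337 + \frac{1}{5} \left(-6\right)\right) \left(-19 + \left(1 - 12 + 161\right)\right) = \left(-337 + \frac{1}{5} \left(-6\right)\right) \left(-19 + 150\right) = \left(-337 - \frac{6}{5}\right) 131 = \left(- \frac{1691}{5}\right) 131 = - \frac{221521}{5}$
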